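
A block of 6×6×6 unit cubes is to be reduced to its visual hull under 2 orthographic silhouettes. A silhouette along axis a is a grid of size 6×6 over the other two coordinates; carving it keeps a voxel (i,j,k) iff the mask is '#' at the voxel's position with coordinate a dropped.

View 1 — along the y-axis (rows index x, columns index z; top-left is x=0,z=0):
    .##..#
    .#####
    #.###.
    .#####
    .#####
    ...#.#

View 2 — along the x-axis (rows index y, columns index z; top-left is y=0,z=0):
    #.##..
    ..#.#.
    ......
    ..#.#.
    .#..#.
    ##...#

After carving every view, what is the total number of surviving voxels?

before carving: 216 voxels (6×6×6)
  1. axis=1 (XZ plane), |mask|=24  ⇒  voxels=144
  2. axis=0 (YZ plane), |mask|=12  ⇒  voxels=47

47 voxels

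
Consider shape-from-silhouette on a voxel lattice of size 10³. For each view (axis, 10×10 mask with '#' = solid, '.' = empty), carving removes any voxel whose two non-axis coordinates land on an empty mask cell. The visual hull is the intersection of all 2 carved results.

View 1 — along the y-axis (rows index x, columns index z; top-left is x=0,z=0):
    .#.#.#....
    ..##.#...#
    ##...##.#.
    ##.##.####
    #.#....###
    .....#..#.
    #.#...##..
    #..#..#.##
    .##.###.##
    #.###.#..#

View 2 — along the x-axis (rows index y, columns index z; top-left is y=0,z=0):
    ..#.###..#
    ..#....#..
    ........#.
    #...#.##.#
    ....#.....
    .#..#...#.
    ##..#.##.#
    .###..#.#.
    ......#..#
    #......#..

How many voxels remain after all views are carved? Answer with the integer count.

remaining voxels: 154

start: 10×10×10 = 1000 voxels
V1 y: intersect with XZ mask (49 set) -- 490 left
V2 x: intersect with YZ mask (32 set) -- 154 left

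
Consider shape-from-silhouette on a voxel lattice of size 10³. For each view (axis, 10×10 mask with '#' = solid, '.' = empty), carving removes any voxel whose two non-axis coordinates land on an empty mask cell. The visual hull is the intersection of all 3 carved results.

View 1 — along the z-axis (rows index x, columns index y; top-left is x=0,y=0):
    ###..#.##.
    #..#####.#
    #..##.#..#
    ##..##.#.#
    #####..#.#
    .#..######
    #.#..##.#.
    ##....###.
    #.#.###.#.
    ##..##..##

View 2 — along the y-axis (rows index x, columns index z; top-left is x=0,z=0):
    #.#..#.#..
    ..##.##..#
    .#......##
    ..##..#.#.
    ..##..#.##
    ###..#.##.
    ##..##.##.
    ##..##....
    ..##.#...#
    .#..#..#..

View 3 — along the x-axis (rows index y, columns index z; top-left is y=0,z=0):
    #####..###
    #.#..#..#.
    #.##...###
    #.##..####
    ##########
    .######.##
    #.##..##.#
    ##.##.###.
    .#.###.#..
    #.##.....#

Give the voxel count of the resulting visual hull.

full grid |V| = 1000
carve view 1 (along z, XY-mask fill 60/100): 600 voxels remain
carve view 2 (along y, XZ-mask fill 44/100): 267 voxels remain
carve view 3 (along x, YZ-mask fill 65/100): 181 voxels remain

181 voxels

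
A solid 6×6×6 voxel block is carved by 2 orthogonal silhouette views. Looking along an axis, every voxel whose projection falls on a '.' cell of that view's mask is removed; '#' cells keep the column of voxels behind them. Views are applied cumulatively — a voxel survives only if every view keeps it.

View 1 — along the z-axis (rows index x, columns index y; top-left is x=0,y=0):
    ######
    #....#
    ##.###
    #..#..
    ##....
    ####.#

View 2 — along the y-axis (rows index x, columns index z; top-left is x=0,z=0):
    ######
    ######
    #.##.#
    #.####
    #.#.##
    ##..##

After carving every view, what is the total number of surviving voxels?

start: 6×6×6 = 216 voxels
[1] z-view keeps 22 columns → grid now 132
[2] y-view keeps 29 columns → grid now 106

|visual hull| = 106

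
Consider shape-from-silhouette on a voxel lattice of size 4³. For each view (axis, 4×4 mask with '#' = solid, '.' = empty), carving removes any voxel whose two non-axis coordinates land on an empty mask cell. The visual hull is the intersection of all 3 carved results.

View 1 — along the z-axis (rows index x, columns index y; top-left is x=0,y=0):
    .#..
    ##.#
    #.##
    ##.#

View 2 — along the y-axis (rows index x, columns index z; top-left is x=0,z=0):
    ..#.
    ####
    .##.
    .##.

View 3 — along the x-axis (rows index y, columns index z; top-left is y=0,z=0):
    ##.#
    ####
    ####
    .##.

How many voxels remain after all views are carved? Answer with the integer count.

voxel count = 20

before carving: 64 voxels (4×4×4)
  1. axis=2 (XY plane), |mask|=10  ⇒  voxels=40
  2. axis=1 (XZ plane), |mask|=9  ⇒  voxels=25
  3. axis=0 (YZ plane), |mask|=13  ⇒  voxels=20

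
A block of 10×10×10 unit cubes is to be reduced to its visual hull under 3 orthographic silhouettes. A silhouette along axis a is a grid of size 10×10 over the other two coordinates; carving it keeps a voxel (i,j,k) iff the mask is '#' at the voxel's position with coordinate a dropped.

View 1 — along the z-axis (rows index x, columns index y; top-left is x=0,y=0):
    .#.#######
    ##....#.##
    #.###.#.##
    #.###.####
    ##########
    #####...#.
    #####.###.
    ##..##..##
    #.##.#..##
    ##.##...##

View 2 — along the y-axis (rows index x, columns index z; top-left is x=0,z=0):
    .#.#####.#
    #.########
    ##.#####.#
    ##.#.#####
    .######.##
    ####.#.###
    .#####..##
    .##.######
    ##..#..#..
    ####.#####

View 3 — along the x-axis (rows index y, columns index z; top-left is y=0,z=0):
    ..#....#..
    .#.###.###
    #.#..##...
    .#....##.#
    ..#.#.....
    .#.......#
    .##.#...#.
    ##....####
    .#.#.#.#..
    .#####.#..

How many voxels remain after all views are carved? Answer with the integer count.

before carving: 1000 voxels (10×10×10)
carve view 1 (along z, XY-mask fill 70/100): 700 voxels remain
carve view 2 (along y, XZ-mask fill 76/100): 531 voxels remain
carve view 3 (along x, YZ-mask fill 41/100): 218 voxels remain

remaining voxels: 218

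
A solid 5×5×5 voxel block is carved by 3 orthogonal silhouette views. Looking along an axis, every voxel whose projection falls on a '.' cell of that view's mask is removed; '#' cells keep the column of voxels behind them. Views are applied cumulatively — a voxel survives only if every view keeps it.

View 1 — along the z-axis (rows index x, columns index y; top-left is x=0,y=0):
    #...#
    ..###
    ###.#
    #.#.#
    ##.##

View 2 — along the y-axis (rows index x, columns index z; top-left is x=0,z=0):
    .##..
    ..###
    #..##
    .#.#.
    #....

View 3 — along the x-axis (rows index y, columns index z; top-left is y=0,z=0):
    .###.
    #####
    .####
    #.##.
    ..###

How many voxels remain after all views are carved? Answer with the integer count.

voxel count = 26

initial block: 5^3 = 125
step 1: project along z, AND mask (16/25) → |grid| = 80
step 2: project along y, AND mask (11/25) → |grid| = 35
step 3: project along x, AND mask (18/25) → |grid| = 26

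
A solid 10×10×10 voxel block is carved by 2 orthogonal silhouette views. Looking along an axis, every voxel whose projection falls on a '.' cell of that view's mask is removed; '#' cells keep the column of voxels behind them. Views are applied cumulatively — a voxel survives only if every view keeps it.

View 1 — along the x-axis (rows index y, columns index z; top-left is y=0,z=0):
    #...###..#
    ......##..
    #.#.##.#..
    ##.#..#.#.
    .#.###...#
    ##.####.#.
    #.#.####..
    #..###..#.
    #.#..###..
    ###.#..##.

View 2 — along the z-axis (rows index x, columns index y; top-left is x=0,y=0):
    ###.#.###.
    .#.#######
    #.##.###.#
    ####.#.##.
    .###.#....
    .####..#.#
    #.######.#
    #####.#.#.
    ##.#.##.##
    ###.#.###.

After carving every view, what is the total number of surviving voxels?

remaining voxels: 340

start: 10×10×10 = 1000 voxels
V1 x: intersect with YZ mask (51 set) -- 510 left
V2 z: intersect with XY mask (68 set) -- 340 left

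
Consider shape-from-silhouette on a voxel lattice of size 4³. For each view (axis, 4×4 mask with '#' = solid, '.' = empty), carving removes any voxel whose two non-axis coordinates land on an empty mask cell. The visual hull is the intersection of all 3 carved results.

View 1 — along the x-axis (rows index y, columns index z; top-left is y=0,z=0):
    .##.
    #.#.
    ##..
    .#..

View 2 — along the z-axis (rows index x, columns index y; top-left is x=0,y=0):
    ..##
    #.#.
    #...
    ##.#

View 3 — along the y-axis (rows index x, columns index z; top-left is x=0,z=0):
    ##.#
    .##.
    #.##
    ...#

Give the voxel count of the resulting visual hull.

voxel count = 7

full grid |V| = 64
step 1: project along x, AND mask (7/16) → |grid| = 28
step 2: project along z, AND mask (8/16) → |grid| = 14
step 3: project along y, AND mask (9/16) → |grid| = 7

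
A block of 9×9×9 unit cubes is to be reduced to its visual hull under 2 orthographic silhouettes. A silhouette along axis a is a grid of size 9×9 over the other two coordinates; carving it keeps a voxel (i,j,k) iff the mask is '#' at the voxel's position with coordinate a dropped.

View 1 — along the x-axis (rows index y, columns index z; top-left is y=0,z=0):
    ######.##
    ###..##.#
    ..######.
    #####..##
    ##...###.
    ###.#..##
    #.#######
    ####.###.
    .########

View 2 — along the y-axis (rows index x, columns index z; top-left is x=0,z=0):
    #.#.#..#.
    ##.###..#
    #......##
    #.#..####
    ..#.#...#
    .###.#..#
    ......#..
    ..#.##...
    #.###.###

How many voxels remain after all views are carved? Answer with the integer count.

259 voxels

before carving: 729 voxels (9×9×9)
carve view 1 (along x, YZ-mask fill 61/81): 549 voxels remain
carve view 2 (along y, XZ-mask fill 38/81): 259 voxels remain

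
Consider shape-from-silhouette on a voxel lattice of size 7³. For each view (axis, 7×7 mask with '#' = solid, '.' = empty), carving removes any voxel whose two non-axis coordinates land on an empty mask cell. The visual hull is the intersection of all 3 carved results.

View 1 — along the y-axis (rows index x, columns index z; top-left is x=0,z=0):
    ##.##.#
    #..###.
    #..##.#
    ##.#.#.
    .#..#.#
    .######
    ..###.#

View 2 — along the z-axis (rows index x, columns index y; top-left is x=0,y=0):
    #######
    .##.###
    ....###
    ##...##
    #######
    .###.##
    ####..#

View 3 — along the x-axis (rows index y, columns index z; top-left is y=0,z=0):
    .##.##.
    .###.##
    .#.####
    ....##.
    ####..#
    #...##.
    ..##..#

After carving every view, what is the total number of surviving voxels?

before carving: 343 voxels (7×7×7)
carve view 1 (along y, XZ-mask fill 30/49): 210 voxels remain
carve view 2 (along z, XY-mask fill 36/49): 154 voxels remain
carve view 3 (along x, YZ-mask fill 27/49): 85 voxels remain

85 voxels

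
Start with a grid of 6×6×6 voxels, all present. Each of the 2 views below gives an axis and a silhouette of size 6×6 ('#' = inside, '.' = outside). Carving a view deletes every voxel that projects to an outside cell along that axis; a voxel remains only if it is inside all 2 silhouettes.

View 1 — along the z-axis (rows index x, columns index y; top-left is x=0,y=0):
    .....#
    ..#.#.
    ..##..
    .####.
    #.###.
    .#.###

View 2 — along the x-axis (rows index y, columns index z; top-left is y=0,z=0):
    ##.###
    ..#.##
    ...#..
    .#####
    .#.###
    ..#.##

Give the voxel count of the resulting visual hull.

initial block: 6^3 = 216
V1 z: intersect with XY mask (17 set) -- 102 left
V2 x: intersect with YZ mask (21 set) -- 57 left

remaining voxels: 57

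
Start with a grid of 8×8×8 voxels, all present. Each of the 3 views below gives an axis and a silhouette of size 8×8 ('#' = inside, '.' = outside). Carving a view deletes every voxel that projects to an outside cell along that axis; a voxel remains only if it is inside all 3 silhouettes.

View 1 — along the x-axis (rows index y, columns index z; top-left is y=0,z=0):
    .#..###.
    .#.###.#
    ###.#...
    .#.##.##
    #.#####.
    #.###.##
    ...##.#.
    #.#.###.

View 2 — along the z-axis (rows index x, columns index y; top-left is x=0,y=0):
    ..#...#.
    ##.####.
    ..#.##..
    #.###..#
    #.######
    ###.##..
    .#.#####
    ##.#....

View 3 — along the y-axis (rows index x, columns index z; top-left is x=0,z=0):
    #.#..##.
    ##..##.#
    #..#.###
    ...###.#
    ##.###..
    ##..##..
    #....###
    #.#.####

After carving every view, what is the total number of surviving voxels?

full grid |V| = 512
step 1: project along x, AND mask (38/64) → |grid| = 304
step 2: project along z, AND mask (37/64) → |grid| = 178
step 3: project along y, AND mask (37/64) → |grid| = 98

voxel count = 98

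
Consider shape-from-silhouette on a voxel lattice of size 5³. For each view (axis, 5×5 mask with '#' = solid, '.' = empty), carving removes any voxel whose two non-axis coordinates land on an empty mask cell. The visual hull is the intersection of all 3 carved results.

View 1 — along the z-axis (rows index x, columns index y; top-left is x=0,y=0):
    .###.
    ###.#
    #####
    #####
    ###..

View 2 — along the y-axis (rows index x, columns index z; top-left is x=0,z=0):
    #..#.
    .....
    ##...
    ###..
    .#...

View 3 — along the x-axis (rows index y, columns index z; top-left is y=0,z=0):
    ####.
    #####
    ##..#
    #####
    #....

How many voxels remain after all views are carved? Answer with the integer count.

full grid |V| = 125
  1. axis=2 (XY plane), |mask|=20  ⇒  voxels=100
  2. axis=1 (XZ plane), |mask|=8  ⇒  voxels=34
  3. axis=0 (YZ plane), |mask|=18  ⇒  voxels=29

remaining voxels: 29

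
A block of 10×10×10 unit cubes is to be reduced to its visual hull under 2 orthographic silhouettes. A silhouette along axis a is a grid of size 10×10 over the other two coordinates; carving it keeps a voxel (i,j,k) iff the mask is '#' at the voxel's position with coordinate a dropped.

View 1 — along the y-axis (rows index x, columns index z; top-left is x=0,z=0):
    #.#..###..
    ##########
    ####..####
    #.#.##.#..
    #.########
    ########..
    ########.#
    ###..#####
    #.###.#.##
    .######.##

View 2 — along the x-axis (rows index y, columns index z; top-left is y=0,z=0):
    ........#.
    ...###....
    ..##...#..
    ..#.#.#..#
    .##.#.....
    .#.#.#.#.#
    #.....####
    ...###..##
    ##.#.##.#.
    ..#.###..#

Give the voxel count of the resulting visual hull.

before carving: 1000 voxels (10×10×10)
[1] y-view keeps 77 columns → grid now 770
[2] x-view keeps 40 columns → grid now 305

remaining voxels: 305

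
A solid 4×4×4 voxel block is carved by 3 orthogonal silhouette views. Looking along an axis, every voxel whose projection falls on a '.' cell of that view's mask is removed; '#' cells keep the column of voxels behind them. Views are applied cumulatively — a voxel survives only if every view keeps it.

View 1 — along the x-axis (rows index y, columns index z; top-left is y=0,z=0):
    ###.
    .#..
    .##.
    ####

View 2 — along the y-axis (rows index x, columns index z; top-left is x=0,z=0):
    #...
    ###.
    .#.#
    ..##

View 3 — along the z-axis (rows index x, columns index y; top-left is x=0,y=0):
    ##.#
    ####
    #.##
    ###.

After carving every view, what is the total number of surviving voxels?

start: 4×4×4 = 64 voxels
V1 x: intersect with YZ mask (10 set) -- 40 left
V2 y: intersect with XZ mask (8 set) -- 20 left
V3 z: intersect with XY mask (13 set) -- 17 left

voxel count = 17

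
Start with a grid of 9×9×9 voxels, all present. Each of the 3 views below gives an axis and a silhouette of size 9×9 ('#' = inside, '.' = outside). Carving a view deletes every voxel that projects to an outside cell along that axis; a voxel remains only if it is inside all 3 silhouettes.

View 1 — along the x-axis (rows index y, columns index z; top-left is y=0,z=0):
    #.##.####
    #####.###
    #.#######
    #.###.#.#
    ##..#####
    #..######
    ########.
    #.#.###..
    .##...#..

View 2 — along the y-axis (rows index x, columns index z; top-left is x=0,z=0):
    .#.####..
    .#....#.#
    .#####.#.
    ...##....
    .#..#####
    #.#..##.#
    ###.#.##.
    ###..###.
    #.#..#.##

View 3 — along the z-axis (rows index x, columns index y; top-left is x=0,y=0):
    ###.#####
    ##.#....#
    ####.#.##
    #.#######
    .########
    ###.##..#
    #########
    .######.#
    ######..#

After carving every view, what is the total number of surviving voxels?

before carving: 729 voxels (9×9×9)
after view 1 [x-axis, 59 of 81 cells solid] → remaining = 531
after view 2 [y-axis, 44 of 81 cells solid] → remaining = 288
after view 3 [z-axis, 64 of 81 cells solid] → remaining = 231

voxel count = 231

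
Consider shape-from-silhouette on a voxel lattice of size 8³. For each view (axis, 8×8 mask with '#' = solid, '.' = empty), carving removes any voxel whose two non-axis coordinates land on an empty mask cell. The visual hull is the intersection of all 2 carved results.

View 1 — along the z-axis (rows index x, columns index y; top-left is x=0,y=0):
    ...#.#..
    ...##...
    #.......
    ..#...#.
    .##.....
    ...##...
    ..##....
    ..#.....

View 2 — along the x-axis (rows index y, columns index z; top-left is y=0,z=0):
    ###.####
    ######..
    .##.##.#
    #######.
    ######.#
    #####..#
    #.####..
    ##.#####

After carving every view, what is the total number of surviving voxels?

86 voxels

start: 8×8×8 = 512 voxels
after view 1 [z-axis, 14 of 64 cells solid] → remaining = 112
after view 2 [x-axis, 50 of 64 cells solid] → remaining = 86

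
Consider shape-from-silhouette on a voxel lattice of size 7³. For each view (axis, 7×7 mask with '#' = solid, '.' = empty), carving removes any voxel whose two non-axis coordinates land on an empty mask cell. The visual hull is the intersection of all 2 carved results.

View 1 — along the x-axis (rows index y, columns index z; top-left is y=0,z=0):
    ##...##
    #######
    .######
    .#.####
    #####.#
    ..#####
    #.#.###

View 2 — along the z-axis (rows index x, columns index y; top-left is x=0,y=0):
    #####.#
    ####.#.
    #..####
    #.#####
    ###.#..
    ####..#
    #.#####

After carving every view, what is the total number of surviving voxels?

start: 7×7×7 = 343 voxels
V1 x: intersect with YZ mask (38 set) -- 266 left
V2 z: intersect with XY mask (37 set) -- 197 left

remaining voxels: 197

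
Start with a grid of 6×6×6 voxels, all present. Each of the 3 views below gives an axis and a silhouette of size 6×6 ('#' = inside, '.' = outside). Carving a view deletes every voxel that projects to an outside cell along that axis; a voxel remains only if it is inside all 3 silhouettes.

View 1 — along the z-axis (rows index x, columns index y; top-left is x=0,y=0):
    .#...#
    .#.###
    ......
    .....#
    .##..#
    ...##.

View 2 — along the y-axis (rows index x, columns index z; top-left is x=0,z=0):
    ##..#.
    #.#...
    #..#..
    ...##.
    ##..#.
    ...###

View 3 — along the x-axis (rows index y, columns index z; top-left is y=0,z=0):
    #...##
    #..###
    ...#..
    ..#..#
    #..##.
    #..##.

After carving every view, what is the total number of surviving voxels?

full grid |V| = 216
V1 z: intersect with XY mask (12 set) -- 72 left
V2 y: intersect with XZ mask (15 set) -- 31 left
V3 x: intersect with YZ mask (16 set) -- 17 left

voxel count = 17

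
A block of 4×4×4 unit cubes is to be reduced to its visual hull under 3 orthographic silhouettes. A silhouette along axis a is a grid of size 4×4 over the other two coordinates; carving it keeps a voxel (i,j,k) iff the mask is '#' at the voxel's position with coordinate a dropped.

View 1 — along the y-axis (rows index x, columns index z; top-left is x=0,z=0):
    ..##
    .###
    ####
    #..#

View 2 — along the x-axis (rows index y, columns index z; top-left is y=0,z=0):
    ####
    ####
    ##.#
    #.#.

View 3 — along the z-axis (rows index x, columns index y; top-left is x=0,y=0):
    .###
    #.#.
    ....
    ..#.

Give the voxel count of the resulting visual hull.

before carving: 64 voxels (4×4×4)
[1] y-view keeps 11 columns → grid now 44
[2] x-view keeps 13 columns → grid now 35
[3] z-view keeps 6 columns → grid now 11

remaining voxels: 11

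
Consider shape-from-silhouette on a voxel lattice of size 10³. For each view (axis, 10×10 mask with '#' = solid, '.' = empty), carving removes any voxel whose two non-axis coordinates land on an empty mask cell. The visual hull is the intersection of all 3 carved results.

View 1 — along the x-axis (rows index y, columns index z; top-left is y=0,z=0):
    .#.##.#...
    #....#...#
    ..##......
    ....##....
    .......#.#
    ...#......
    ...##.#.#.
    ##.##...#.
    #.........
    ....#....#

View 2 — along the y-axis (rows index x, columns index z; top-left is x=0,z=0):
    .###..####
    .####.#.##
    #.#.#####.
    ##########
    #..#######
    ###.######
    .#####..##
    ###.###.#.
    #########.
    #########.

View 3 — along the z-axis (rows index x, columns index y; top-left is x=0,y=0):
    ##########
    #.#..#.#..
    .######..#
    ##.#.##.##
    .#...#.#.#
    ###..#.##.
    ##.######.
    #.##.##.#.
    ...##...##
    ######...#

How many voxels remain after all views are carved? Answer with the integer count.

|visual hull| = 120

full grid |V| = 1000
after view 1 [x-axis, 26 of 100 cells solid] → remaining = 260
after view 2 [y-axis, 80 of 100 cells solid] → remaining = 205
after view 3 [z-axis, 63 of 100 cells solid] → remaining = 120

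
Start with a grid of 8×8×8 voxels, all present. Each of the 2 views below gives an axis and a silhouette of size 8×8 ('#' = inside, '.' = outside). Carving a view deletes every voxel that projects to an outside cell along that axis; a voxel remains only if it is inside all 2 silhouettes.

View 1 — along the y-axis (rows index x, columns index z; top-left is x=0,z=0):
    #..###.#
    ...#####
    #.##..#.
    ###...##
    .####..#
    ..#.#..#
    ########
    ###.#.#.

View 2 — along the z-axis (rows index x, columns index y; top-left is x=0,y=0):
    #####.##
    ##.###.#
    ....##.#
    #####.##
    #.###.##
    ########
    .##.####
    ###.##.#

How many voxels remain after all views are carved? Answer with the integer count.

full grid |V| = 512
V1 y: intersect with XZ mask (40 set) -- 320 left
V2 z: intersect with XY mask (49 set) -- 244 left

244 voxels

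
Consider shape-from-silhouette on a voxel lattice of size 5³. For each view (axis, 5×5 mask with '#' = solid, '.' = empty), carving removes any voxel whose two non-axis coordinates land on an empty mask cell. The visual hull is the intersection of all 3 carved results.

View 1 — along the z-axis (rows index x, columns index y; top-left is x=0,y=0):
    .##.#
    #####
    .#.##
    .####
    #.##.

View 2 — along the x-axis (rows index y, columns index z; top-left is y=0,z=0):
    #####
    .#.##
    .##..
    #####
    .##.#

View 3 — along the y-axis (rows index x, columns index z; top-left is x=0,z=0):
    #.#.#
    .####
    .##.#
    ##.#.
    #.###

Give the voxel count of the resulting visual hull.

remaining voxels: 44

start: 5×5×5 = 125 voxels
step 1: project along z, AND mask (18/25) → |grid| = 90
step 2: project along x, AND mask (18/25) → |grid| = 62
step 3: project along y, AND mask (17/25) → |grid| = 44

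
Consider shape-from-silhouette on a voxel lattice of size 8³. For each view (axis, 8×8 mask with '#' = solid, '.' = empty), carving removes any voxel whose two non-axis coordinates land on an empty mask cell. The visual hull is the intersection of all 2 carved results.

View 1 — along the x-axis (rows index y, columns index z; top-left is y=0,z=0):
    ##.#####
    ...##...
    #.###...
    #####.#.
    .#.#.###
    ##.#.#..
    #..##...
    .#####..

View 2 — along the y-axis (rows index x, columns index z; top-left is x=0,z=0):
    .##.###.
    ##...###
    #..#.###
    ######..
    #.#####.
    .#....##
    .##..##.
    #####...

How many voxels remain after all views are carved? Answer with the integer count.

remaining voxels: 174

before carving: 512 voxels (8×8×8)
after view 1 [x-axis, 36 of 64 cells solid] → remaining = 288
after view 2 [y-axis, 39 of 64 cells solid] → remaining = 174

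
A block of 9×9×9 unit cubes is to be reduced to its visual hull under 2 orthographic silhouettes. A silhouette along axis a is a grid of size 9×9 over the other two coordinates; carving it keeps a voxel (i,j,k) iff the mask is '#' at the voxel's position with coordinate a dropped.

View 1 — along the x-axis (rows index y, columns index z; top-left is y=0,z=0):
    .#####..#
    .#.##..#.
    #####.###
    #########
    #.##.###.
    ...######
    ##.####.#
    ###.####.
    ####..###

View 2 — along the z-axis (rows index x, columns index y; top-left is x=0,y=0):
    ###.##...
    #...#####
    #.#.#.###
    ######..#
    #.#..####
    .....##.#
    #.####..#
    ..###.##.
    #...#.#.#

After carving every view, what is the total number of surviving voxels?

voxel count = 322

start: 9×9×9 = 729 voxels
  1. axis=0 (YZ plane), |mask|=60  ⇒  voxels=540
  2. axis=2 (XY plane), |mask|=48  ⇒  voxels=322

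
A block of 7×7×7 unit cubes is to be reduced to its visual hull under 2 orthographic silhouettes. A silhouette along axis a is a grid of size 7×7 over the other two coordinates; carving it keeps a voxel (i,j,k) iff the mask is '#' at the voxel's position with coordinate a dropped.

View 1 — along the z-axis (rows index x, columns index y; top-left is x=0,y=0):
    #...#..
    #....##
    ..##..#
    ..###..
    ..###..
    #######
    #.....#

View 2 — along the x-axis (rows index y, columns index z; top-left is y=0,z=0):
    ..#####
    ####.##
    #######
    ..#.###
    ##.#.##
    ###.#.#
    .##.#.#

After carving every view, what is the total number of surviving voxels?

116 voxels

start: 7×7×7 = 343 voxels
step 1: project along z, AND mask (23/49) → |grid| = 161
step 2: project along x, AND mask (36/49) → |grid| = 116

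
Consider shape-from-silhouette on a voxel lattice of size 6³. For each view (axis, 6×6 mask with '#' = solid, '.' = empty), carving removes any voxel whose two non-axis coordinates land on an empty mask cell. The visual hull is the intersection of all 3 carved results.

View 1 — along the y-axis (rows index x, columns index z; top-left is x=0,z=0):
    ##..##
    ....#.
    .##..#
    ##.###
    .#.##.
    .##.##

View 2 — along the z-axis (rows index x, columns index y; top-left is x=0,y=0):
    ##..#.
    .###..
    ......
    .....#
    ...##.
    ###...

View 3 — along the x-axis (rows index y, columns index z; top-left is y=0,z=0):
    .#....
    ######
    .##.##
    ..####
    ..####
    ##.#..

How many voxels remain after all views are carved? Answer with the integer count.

start: 6×6×6 = 216 voxels
V1 y: intersect with XZ mask (20 set) -- 120 left
V2 z: intersect with XY mask (12 set) -- 38 left
V3 x: intersect with YZ mask (22 set) -- 26 left

26 voxels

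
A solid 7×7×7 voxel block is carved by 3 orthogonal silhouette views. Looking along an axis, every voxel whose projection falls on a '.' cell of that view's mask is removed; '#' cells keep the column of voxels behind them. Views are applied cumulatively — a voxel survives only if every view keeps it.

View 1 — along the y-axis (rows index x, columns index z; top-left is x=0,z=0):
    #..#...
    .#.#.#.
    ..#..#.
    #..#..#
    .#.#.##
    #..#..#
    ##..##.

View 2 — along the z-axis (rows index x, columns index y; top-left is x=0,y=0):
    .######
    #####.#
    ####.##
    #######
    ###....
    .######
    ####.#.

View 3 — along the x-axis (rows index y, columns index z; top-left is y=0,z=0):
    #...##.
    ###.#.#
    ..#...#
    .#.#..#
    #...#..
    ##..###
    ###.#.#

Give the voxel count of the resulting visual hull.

|visual hull| = 51

initial block: 7^3 = 343
[1] y-view keeps 21 columns → grid now 147
[2] z-view keeps 39 columns → grid now 113
[3] x-view keeps 25 columns → grid now 51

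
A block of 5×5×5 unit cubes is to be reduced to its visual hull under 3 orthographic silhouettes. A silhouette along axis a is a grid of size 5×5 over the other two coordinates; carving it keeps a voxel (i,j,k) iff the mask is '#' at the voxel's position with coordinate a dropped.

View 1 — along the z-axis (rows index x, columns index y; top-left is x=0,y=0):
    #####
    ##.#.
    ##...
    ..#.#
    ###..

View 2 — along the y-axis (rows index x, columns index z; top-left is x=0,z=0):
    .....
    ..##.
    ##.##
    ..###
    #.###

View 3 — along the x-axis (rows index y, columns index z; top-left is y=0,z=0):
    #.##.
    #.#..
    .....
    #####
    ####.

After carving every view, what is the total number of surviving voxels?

|visual hull| = 15

initial block: 5^3 = 125
after view 1 [z-axis, 15 of 25 cells solid] → remaining = 75
after view 2 [y-axis, 13 of 25 cells solid] → remaining = 32
after view 3 [x-axis, 14 of 25 cells solid] → remaining = 15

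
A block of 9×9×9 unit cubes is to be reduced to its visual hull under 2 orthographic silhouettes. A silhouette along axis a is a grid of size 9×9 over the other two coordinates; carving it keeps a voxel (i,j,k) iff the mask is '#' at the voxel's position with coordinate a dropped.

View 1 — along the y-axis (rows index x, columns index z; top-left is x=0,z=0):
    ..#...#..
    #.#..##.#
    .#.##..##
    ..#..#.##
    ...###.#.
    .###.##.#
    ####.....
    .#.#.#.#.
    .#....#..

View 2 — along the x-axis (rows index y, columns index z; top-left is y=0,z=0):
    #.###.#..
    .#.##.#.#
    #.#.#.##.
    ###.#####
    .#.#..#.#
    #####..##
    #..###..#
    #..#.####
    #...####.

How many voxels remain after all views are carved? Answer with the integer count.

full grid |V| = 729
[1] y-view keeps 36 columns → grid now 324
[2] x-view keeps 50 columns → grid now 190

|visual hull| = 190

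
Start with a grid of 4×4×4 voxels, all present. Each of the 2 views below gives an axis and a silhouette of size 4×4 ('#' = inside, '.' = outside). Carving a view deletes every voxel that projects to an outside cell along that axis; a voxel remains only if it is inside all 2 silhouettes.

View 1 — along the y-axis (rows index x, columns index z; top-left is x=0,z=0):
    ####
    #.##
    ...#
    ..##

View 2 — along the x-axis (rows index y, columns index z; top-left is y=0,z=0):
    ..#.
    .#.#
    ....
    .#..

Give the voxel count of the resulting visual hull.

initial block: 4^3 = 64
V1 y: intersect with XZ mask (10 set) -- 40 left
V2 x: intersect with YZ mask (4 set) -- 9 left

voxel count = 9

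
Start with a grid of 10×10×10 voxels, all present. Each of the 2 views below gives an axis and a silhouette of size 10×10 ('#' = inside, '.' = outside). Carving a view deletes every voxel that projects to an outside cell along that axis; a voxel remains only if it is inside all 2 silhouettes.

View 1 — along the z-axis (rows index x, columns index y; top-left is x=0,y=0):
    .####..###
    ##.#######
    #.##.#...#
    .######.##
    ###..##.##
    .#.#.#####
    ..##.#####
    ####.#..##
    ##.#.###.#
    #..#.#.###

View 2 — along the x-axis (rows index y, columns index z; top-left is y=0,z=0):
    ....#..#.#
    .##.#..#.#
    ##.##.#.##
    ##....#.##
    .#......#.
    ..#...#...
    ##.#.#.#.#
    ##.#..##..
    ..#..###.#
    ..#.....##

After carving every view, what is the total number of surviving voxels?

voxel count = 300

before carving: 1000 voxels (10×10×10)
carve view 1 (along z, XY-mask fill 70/100): 700 voxels remain
carve view 2 (along x, YZ-mask fill 43/100): 300 voxels remain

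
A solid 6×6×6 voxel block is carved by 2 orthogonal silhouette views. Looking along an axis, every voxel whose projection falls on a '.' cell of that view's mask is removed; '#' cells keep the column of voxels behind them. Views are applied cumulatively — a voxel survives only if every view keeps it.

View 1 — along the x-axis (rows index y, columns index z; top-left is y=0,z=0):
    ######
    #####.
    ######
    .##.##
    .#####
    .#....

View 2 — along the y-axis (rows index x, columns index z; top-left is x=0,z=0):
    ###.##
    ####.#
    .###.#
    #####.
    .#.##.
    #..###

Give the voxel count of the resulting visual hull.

|visual hull| = 118

before carving: 216 voxels (6×6×6)
  1. axis=0 (YZ plane), |mask|=27  ⇒  voxels=162
  2. axis=1 (XZ plane), |mask|=26  ⇒  voxels=118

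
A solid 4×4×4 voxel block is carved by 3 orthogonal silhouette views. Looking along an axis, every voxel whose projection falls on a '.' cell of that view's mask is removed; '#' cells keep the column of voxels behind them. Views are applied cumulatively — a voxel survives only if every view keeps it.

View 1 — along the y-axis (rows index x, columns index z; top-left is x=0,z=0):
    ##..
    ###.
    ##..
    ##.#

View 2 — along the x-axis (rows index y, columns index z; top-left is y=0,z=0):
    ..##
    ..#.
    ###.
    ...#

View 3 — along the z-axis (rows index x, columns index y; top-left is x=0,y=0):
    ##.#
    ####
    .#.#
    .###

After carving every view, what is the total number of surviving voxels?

before carving: 64 voxels (4×4×4)
[1] y-view keeps 10 columns → grid now 40
[2] x-view keeps 7 columns → grid now 13
[3] z-view keeps 12 columns → grid now 8

voxel count = 8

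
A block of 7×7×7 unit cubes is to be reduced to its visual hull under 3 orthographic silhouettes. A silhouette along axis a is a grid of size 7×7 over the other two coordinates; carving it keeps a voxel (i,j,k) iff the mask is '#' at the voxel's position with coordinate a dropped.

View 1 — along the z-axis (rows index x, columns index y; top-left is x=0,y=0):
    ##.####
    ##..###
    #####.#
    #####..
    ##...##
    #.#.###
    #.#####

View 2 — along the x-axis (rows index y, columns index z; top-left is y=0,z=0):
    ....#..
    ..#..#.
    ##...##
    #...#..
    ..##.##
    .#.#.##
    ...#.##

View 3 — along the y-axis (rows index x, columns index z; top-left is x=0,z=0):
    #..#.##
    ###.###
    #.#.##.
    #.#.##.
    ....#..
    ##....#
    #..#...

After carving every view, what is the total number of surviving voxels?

|visual hull| = 54

full grid |V| = 343
  1. axis=2 (XY plane), |mask|=37  ⇒  voxels=259
  2. axis=0 (YZ plane), |mask|=20  ⇒  voxels=103
  3. axis=1 (XZ plane), |mask|=24  ⇒  voxels=54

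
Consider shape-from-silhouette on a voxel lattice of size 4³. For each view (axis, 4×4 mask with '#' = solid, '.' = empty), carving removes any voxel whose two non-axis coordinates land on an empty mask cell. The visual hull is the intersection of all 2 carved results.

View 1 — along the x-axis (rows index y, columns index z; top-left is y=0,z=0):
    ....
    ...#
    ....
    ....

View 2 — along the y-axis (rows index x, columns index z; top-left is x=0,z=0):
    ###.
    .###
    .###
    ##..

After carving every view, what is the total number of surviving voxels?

before carving: 64 voxels (4×4×4)
  1. axis=0 (YZ plane), |mask|=1  ⇒  voxels=4
  2. axis=1 (XZ plane), |mask|=11  ⇒  voxels=2

remaining voxels: 2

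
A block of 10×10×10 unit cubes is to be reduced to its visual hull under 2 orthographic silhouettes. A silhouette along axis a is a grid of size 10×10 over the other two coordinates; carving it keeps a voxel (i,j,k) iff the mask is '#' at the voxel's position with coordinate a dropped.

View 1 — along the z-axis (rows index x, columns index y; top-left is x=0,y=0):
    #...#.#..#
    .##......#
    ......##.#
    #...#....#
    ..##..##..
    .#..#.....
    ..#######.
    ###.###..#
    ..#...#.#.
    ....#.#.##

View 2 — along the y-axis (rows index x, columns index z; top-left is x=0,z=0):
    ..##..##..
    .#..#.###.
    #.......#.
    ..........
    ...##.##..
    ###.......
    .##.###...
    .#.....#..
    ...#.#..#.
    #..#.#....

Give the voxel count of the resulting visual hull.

129 voxels

start: 10×10×10 = 1000 voxels
after view 1 [z-axis, 40 of 100 cells solid] → remaining = 400
after view 2 [y-axis, 31 of 100 cells solid] → remaining = 129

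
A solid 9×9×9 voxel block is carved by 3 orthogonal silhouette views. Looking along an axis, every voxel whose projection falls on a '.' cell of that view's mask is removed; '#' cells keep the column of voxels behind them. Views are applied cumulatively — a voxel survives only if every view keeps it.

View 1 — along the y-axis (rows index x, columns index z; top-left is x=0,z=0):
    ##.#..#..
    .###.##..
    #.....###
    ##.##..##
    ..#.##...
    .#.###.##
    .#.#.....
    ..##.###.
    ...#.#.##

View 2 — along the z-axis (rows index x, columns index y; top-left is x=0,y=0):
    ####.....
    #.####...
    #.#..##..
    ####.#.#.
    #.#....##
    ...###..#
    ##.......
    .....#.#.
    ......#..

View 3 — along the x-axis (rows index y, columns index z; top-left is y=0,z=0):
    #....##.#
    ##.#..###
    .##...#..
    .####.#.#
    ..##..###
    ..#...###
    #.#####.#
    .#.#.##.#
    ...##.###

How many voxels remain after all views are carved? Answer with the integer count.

initial block: 9^3 = 729
  1. axis=1 (XZ plane), |mask|=39  ⇒  voxels=351
  2. axis=2 (XY plane), |mask|=32  ⇒  voxels=147
  3. axis=0 (YZ plane), |mask|=45  ⇒  voxels=80

remaining voxels: 80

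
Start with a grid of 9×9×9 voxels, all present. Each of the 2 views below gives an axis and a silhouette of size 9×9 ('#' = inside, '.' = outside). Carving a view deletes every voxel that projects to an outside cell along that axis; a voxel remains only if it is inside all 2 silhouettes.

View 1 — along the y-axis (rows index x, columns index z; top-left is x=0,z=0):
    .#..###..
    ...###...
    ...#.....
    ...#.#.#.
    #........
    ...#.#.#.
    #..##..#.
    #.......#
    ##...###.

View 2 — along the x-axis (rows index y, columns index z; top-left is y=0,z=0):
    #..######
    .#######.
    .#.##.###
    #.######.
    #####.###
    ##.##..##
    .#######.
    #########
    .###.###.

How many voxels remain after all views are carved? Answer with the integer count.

initial block: 9^3 = 729
after view 1 [y-axis, 26 of 81 cells solid] → remaining = 234
after view 2 [x-axis, 63 of 81 cells solid] → remaining = 190

|visual hull| = 190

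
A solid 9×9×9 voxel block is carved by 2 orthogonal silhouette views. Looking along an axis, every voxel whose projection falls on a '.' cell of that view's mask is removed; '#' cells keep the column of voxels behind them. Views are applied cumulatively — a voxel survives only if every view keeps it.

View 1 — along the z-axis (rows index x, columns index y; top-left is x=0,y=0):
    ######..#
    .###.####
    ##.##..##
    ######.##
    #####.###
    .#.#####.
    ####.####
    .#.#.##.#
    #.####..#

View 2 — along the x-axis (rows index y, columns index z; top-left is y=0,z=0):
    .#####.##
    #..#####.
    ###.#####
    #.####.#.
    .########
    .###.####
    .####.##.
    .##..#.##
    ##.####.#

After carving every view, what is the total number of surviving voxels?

start: 9×9×9 = 729 voxels
  1. axis=2 (XY plane), |mask|=61  ⇒  voxels=549
  2. axis=0 (YZ plane), |mask|=60  ⇒  voxels=405

|visual hull| = 405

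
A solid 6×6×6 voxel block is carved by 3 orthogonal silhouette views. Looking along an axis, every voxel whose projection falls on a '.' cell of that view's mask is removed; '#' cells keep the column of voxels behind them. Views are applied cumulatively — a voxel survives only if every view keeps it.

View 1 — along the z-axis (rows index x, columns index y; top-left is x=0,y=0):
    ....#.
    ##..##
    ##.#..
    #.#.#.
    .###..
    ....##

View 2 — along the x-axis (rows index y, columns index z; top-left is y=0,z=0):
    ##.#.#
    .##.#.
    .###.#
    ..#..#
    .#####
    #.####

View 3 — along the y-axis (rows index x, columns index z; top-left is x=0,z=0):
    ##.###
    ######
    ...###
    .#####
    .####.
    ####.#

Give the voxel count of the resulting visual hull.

remaining voxels: 52

full grid |V| = 216
step 1: project along z, AND mask (16/36) → |grid| = 96
step 2: project along x, AND mask (23/36) → |grid| = 63
step 3: project along y, AND mask (28/36) → |grid| = 52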